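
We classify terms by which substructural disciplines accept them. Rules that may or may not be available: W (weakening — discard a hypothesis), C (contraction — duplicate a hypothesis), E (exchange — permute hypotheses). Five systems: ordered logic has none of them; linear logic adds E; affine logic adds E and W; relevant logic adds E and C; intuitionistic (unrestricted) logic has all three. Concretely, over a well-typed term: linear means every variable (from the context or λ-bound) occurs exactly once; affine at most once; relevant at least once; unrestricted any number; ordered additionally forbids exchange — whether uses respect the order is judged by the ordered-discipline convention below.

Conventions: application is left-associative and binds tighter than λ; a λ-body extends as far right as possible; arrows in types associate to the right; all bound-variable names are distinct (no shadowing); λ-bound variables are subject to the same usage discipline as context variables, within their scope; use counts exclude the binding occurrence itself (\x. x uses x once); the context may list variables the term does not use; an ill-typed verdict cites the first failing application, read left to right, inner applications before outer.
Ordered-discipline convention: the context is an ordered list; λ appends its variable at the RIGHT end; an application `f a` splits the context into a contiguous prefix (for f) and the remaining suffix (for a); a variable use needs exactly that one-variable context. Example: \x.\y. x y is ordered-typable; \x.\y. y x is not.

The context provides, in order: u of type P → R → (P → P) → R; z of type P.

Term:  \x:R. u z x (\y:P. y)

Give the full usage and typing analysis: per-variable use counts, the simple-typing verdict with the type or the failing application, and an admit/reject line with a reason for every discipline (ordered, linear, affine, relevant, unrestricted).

usage: u: 1×, z: 1×, x (bound): 1×, y (bound): 1×
uses in reading order: u, z, x, y
typing: well-typed at R → R
ordered: ✓, u, z, x, y once each; derivable with no W/C/E
linear: ✓, u, z, x, y: one use apiece
affine: ✓, u, z, x, y: no repeats, contraction unneeded
relevant: ✓, u, z, x, y: all used, weakening unneeded
unrestricted: ✓, type-checks (R → R) and nothing is barred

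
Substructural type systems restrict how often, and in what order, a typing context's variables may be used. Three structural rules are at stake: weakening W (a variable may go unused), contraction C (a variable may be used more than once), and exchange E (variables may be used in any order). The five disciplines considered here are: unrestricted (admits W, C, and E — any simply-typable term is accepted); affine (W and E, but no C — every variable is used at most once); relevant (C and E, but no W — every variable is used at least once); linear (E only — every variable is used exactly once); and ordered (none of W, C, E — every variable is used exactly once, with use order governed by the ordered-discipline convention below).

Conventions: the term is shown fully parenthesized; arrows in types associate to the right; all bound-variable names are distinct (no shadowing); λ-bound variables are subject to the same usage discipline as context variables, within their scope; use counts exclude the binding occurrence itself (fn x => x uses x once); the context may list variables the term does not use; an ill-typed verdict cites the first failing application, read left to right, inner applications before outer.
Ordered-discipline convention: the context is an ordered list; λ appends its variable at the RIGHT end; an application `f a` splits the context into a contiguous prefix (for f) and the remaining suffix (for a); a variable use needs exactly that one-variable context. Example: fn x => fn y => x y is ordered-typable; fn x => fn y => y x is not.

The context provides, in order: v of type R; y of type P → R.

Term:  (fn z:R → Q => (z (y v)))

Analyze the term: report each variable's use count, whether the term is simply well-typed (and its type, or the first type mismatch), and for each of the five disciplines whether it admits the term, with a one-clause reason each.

counts: v=1, y=1, z [bound]=1
order of uses: z, y, v
typing: ill-typed: an argument R mismatches the expected P
ordered: ✗, a type mismatch blocks all five
linear: ✗, the type mismatch rejects it
affine: ✗, not simply typable
relevant: ✗, fails simple typing
unrestricted: ✗, a type mismatch blocks all five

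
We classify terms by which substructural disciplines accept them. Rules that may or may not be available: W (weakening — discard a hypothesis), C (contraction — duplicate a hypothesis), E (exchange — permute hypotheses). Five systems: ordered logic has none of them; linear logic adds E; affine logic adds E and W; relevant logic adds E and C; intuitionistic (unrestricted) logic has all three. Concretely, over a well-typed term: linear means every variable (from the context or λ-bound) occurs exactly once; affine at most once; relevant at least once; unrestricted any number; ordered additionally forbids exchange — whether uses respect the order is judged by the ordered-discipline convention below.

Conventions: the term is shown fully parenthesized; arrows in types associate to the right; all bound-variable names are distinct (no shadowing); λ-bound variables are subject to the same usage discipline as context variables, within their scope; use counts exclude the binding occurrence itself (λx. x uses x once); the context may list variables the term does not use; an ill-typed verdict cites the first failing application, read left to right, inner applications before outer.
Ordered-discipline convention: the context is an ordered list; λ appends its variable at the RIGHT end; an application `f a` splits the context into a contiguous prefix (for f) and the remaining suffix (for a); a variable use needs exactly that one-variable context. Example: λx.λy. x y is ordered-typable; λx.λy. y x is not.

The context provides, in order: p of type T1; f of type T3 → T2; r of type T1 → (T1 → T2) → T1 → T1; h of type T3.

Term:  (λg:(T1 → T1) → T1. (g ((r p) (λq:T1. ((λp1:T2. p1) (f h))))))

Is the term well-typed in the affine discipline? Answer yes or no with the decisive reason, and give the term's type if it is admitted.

yes — no duplicate uses among p, f, r, h, g, q, p1; term : ((T1 → T1) → T1) → T1
counts: p: 1; f: 1; r: 1; h: 1; g [bound]: 1; q [bound]: 0; p1 [bound]: 1
use order (left to right): g, r, p, p1, f, h
typing: ✓ — ((T1 → T1) → T1) → T1
summary: ordered ✗; linear ✗; affine ✓; relevant ✗; unrestricted ✓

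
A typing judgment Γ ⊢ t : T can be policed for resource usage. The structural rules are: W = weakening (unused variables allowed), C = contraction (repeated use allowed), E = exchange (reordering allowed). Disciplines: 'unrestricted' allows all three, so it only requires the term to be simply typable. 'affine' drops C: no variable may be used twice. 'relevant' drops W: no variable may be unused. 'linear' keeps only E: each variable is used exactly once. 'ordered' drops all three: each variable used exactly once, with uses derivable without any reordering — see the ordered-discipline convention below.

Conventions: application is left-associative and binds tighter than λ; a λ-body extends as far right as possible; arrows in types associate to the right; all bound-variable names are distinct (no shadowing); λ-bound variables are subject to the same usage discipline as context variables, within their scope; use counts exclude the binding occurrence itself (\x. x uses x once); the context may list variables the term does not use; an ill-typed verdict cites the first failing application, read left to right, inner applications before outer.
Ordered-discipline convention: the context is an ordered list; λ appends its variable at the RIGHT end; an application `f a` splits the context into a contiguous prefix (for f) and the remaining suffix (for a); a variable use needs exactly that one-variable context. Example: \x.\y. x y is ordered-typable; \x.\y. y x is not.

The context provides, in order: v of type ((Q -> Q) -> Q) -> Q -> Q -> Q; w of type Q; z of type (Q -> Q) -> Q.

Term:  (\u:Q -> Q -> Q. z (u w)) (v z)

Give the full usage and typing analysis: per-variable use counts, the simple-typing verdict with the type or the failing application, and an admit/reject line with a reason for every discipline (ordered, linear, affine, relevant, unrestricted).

usage: v: 1×, w: 1×, z: 2×, u [bound]: 1×
use order (left to right): z, u, w, v, z
typing: ✓ — Q
ordered: ✗ — needs contraction — z ×2
linear: ✗ — needs contraction — z ×2
affine: ✗ — needs contraction — z ×2
relevant: ✓ — v, w, z, u: all used, weakening unneeded
unrestricted: ✓ — type-checks (Q) and nothing is barred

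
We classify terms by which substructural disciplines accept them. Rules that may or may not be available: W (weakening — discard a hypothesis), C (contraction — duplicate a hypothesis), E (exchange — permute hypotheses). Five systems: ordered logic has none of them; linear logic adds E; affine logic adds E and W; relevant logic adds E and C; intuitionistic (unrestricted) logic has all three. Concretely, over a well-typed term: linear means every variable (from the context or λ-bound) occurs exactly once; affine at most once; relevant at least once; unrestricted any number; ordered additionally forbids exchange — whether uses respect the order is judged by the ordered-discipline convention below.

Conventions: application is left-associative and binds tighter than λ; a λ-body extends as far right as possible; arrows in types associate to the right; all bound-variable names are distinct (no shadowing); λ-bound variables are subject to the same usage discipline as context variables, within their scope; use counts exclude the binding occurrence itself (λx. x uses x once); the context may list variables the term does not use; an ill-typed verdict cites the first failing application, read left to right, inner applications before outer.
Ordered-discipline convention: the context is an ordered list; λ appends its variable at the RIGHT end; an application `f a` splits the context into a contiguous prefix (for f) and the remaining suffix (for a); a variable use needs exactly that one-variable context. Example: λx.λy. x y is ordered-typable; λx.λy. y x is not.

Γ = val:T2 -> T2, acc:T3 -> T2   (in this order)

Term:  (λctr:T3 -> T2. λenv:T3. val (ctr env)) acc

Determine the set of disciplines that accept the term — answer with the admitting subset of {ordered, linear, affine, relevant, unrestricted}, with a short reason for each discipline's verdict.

admitting disciplines: ordered, linear, affine, relevant, unrestricted
counts: val: 1, acc: 1, ctr (λ-bound): 1, env (λ-bound): 1
left-to-right use order: val, ctr, env, acc
typing: well-typed at T3 -> T2
ordered: ✓ — val, acc, ctr, env: once each, no exchange needed
linear: ✓ — each of val, acc, ctr, env used exactly once
affine: ✓ — at most one use each (val, acc, ctr, env)
relevant: ✓ — none of val, acc, ctr, env goes unused
unrestricted: ✓ — typability at T3 -> T2 is all that's needed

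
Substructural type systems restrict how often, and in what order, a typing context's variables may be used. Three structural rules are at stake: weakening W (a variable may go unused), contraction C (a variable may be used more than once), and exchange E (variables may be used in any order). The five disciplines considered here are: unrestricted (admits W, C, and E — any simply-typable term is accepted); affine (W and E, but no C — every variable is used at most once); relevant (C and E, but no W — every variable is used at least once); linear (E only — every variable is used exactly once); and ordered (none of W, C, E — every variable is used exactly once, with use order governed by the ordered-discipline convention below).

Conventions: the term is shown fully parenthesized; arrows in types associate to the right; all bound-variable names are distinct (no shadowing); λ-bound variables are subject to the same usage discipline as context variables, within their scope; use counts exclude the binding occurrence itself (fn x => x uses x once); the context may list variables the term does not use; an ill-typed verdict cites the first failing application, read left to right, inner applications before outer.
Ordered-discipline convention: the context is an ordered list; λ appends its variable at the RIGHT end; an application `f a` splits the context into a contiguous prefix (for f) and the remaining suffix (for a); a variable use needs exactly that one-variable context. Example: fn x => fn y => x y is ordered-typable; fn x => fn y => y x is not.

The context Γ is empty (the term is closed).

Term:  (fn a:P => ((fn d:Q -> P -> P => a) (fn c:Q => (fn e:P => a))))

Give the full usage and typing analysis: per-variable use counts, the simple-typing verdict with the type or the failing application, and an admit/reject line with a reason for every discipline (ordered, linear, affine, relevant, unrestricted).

use counts: a (bound): 2; d (bound): 0; c (bound): 0; e (bound): 0
use order (left to right): a, a
typing: well-typed at P -> P
ordered: ✗, repeated use of a ×2; d, c, e never used (weakening)
linear: ✗, repeated use of a ×2; d, c, e never used (weakening)
affine: ✗, repeated use of a ×2
relevant: ✗, d, c, e never used (weakening)
unrestricted: ✓, well-typed at P -> P; no restrictions here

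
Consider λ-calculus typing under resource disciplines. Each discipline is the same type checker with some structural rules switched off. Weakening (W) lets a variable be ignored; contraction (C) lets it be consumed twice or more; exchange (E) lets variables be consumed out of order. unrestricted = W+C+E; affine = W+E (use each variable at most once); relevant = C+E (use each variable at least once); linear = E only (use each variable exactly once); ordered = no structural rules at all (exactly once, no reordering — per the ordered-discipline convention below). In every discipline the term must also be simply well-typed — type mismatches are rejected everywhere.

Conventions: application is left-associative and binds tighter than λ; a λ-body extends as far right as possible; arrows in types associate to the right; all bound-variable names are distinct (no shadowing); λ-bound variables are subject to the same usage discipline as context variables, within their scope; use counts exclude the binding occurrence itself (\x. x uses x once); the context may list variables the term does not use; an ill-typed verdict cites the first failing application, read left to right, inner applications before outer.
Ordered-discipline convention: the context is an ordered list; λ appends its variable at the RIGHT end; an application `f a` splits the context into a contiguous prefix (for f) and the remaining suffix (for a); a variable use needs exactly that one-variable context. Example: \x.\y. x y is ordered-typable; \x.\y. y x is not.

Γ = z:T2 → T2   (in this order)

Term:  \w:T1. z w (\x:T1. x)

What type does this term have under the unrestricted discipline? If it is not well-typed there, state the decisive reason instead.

not well-typed under unrestricted — the type mismatch rejects it
variable uses: z=1, w (bound)=1, x (bound)=1
order of uses: z, w, x
typing: ill-typed: argument of type T1 where T2 is required
across the five disciplines: ordered ✗; linear ✗; affine ✗; relevant ✗; unrestricted ✗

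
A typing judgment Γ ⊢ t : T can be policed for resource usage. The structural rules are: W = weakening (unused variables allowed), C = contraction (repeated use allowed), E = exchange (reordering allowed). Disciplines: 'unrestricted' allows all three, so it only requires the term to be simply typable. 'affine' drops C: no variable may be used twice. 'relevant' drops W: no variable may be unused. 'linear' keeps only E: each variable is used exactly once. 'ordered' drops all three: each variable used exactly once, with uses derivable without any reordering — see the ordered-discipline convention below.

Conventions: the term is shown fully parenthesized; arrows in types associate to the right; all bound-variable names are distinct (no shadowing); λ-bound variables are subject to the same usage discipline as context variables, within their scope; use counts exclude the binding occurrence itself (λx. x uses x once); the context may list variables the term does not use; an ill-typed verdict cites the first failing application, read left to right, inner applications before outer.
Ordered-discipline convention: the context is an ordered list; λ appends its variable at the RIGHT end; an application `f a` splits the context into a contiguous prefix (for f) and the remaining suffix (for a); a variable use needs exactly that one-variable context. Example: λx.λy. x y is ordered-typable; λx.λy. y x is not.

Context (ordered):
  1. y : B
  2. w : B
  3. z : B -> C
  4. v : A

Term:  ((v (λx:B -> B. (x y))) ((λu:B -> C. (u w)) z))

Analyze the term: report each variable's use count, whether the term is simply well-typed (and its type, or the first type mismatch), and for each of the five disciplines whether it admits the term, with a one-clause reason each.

usage: y: 1; w: 1; z: 1; v: 1; x [bound]: 1; u [bound]: 1
left-to-right use order: v, x, y, u, w, z
typing: ill-typed: can't apply a value of type A
ordered: ✗, a type mismatch blocks all five
linear: ✗, the type mismatch rejects it
affine: ✗, not simply typable
relevant: ✗, fails simple typing
unrestricted: ✗, a type mismatch blocks all five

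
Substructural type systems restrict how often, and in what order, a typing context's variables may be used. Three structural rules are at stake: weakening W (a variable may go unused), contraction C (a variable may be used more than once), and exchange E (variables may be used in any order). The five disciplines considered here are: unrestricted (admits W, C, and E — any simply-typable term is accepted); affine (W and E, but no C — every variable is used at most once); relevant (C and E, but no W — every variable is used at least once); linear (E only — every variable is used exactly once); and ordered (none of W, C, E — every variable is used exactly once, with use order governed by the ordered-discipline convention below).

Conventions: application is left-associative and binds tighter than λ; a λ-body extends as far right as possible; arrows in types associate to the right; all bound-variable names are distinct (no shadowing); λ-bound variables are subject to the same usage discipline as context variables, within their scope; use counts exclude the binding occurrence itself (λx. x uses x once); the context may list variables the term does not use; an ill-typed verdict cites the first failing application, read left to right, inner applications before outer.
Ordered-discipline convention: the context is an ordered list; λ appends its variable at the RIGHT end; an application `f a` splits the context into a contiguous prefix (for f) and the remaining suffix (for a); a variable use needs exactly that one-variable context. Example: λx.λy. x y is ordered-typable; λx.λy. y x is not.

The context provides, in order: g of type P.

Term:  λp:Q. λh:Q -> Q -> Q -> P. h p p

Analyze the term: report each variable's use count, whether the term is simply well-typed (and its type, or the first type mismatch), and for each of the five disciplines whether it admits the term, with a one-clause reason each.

counts: g ×0, p (λ-bound) ×2, h (λ-bound) ×1
order of uses: h, p, p
typing: well-typed — term : Q -> (Q -> Q -> Q -> P) -> Q -> P
ordered ✗ (uses contraction: p ×2; g never used (weakening))
linear ✗ (uses contraction: p ×2; g never used (weakening))
affine ✗ (uses contraction: p ×2)
relevant ✗ (g never used (weakening))
unrestricted ✓ (simply typable at Q -> (Q -> Q -> Q -> P) -> Q -> P; W, C, E all held)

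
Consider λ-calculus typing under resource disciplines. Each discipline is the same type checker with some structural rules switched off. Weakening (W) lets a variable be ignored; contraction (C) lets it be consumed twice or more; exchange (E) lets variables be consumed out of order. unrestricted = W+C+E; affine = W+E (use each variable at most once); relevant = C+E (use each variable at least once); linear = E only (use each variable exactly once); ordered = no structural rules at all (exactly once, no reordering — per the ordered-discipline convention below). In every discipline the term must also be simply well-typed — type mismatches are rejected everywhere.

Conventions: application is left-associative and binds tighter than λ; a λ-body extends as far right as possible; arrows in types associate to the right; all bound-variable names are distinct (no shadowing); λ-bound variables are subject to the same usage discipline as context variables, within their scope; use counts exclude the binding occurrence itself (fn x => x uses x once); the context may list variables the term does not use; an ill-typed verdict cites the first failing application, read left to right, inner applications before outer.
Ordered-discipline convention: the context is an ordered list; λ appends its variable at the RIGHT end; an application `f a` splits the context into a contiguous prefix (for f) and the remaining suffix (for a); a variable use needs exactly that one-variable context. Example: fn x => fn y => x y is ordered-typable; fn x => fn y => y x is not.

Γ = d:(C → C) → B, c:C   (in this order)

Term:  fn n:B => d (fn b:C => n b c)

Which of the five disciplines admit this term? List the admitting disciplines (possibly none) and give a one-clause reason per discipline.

admitted in: none
usage: d: 1×, c: 1×, n (λ-bound): 1×, b (λ-bound): 1×
uses in reading order: d, n, b, c
typing: ill-typed: can't apply a value of type B
ordered: ✗, not simply typable
linear: ✗, fails simple typing
affine: ✗, a type mismatch blocks all five
relevant: ✗, the type mismatch rejects it
unrestricted: ✗, not simply typable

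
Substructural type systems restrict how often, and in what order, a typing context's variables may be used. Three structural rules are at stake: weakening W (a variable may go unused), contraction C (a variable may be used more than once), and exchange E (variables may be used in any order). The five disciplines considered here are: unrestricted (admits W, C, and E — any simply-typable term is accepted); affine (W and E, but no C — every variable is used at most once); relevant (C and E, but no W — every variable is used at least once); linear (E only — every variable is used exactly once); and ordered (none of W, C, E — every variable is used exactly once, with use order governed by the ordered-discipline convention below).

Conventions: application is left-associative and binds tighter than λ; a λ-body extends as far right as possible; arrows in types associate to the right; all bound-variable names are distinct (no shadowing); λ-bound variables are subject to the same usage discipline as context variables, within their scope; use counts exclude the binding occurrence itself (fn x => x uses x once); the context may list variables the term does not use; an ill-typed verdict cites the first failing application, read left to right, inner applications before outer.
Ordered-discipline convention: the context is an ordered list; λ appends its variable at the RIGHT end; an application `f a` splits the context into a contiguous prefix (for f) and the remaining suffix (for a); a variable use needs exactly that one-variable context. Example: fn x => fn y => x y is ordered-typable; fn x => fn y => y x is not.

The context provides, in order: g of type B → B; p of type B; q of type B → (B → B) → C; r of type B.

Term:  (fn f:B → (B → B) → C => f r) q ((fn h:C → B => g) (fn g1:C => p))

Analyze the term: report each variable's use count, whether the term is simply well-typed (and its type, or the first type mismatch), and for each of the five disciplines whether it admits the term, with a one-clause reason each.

use counts: g ×1, p ×1, q ×1, r ×1, f (λ-bound) ×1, h (λ-bound) ×0, g1 (λ-bound) ×0
use order (left to right): f, r, q, g, p
typing: ✓ — C
ordered ✗ (h, g1 left unused)
linear ✗ (h, g1 left unused)
affine ✓ (g, p, q, r, f, h, g1: no repeats, contraction unneeded)
relevant ✗ (h, g1 left unused)
unrestricted ✓ (well-typed at C; no restrictions here)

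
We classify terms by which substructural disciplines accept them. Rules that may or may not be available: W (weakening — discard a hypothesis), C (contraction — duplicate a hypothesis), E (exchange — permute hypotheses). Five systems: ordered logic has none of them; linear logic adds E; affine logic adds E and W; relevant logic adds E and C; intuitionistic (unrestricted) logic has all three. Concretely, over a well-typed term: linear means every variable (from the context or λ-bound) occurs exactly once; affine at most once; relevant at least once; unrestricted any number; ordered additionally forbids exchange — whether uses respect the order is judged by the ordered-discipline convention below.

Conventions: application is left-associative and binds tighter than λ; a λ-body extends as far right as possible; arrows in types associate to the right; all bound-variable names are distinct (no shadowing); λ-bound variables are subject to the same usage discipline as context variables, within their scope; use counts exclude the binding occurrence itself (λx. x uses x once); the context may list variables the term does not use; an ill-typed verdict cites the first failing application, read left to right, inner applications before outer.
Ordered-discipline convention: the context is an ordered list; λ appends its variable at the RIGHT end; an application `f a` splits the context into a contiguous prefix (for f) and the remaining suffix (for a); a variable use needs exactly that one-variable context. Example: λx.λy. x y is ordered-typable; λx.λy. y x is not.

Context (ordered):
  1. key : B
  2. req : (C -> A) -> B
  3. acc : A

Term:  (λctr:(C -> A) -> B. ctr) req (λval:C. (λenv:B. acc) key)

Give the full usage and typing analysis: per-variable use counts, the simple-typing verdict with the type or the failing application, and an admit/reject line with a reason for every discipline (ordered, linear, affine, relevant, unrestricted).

usage: key: 1; req: 1; acc: 1; ctr (bound): 1; val (bound): 0; env (bound): 0
left-to-right use order: ctr, req, acc, key
typing: well-typed at B
ordered ✗ (val, env never used (weakening))
linear ✗ (val, env never used (weakening))
affine ✓ (key, req, acc, ctr, val, env: no repeats, contraction unneeded)
relevant ✗ (val, env never used (weakening))
unrestricted ✓ (simply typable at B; W, C, E all held)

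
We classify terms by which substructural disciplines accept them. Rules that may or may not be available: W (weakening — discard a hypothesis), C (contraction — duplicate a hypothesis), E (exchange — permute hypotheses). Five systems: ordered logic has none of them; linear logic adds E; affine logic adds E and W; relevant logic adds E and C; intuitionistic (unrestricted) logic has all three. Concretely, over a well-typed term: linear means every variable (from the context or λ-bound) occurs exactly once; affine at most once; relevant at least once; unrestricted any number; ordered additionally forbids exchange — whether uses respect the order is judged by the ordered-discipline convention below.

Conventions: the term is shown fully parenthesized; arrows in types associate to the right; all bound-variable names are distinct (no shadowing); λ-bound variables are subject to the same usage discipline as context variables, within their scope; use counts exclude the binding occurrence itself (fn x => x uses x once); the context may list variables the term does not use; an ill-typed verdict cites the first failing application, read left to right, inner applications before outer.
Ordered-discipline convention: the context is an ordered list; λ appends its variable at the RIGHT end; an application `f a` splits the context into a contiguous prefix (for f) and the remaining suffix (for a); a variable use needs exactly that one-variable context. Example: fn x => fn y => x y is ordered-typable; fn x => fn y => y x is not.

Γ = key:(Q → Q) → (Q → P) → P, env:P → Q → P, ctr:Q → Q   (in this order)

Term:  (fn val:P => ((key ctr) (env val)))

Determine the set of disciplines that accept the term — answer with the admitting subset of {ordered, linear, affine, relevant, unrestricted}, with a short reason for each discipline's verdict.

admitted in: linear, affine, relevant, unrestricted
use counts: key ×1; env ×1; ctr ×1; val [bound] ×1
uses in reading order: key, ctr, env, val
typing: the term checks, with type P → P
ordered ✗ (use order key, ctr, env, val needs exchange)
linear ✓ (key, env, ctr, val: one use apiece)
affine ✓ (key, env, ctr, val: no repeats, contraction unneeded)
relevant ✓ (at least one use each (key, env, ctr, val))
unrestricted ✓ (simply typable at P → P; W, C, E all held)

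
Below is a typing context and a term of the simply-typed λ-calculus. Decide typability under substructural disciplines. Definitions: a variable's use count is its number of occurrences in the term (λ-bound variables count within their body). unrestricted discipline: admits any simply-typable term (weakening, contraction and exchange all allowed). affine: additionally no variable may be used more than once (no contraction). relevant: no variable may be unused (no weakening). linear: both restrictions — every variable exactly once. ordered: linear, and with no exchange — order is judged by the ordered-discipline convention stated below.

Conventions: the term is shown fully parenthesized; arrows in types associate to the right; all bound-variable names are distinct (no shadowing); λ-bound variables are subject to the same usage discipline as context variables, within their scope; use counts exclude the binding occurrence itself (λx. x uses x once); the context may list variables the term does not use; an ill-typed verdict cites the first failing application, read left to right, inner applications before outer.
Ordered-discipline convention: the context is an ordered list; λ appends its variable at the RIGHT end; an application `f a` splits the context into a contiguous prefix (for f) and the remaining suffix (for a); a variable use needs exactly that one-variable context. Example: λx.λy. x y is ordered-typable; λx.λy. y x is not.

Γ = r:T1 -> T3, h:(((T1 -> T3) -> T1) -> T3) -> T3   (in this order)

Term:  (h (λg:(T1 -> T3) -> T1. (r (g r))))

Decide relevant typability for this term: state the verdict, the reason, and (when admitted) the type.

yes — r, h, g: all used, weakening unneeded; term : T3
use counts: r: 2×, h: 1×, g (bound): 1×
left-to-right use order: h, r, g, r
typing: well-typed at T3
all disciplines: ordered ✗; linear ✗; affine ✗; relevant ✓; unrestricted ✓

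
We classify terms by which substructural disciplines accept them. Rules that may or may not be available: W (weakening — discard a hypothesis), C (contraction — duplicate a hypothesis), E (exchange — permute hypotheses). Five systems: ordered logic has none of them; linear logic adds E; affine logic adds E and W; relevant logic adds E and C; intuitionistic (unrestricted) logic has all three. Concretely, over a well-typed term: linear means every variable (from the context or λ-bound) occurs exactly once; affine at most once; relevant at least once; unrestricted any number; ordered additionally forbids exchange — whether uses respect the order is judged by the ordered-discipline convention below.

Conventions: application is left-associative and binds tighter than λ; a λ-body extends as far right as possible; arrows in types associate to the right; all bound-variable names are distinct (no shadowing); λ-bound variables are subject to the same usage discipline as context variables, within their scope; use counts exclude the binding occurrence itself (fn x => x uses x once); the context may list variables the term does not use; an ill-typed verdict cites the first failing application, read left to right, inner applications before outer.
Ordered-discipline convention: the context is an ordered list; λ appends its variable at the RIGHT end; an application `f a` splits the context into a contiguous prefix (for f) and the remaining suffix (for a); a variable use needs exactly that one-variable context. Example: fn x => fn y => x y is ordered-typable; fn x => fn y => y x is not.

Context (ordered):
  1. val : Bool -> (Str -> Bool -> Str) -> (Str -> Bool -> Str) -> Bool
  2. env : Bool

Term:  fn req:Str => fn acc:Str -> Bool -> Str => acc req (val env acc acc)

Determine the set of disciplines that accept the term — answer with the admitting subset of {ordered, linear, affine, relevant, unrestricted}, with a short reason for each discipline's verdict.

admitted in: relevant, unrestricted
use counts: val ×1, env ×1, req [bound] ×1, acc [bound] ×3
use order (left to right): acc, req, val, env, acc, acc
typing: well-typed at Str -> (Str -> Bool -> Str) -> Str
ordered: ✗, uses contraction: acc ×3
linear: ✗, uses contraction: acc ×3
affine: ✗, uses contraction: acc ×3
relevant: ✓, val, env, req, acc: all used, weakening unneeded
unrestricted: ✓, typability at Str -> (Str -> Bool -> Str) -> Str is all that's needed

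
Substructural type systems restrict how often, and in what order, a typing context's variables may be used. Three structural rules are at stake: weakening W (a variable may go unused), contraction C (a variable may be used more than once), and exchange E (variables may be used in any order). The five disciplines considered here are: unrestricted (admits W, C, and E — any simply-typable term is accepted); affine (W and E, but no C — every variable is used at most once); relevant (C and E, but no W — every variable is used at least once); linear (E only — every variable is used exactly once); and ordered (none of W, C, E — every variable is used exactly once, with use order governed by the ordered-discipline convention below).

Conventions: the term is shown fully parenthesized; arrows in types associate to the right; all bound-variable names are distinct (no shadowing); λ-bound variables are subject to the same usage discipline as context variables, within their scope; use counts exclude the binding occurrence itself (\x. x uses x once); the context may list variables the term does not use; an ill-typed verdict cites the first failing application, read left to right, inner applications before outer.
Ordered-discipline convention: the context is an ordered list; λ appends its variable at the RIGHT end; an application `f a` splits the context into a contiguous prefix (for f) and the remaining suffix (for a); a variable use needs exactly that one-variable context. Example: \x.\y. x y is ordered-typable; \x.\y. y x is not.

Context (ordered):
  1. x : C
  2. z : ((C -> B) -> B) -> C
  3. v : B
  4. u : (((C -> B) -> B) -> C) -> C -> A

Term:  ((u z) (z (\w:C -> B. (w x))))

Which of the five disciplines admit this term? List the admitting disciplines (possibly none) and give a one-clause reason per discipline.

admitting disciplines: unrestricted
variable uses: x=1; z=2; v=0; u=1; w [bound]=1
uses in reading order: u, z, z, w, x
typing: well-typed at A
ordered: ✗, repeated use of z ×2; v never used (weakening)
linear: ✗, repeated use of z ×2; v never used (weakening)
affine: ✗, repeated use of z ×2
relevant: ✗, v never used (weakening)
unrestricted: ✓, simply typable at A; W, C, E all held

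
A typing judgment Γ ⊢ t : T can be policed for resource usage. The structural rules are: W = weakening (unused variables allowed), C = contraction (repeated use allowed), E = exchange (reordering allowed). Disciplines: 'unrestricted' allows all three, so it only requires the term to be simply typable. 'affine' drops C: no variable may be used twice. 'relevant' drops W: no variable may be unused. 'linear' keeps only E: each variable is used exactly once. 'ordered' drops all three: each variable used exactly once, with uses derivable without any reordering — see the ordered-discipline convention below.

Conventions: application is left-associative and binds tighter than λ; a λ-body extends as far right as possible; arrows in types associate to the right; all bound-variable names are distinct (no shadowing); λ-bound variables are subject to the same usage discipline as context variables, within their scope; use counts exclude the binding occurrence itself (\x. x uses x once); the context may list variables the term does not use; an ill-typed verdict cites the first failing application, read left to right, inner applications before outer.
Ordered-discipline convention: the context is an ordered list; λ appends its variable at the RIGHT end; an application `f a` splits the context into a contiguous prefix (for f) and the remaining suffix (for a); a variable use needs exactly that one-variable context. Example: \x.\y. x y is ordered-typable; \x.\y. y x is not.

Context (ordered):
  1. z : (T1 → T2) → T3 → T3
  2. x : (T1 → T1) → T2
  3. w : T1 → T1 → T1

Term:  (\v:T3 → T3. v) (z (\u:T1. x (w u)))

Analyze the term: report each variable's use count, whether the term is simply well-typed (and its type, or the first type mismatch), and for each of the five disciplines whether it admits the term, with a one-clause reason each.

usage: z: 1; x: 1; w: 1; v (λ-bound): 1; u (λ-bound): 1
use order (left to right): v, z, x, w, u
typing: well-typed — term : T3 → T3
ordered: ✓ — one use each (z, x, w, v, u); ordered split holds
linear: ✓ — each of z, x, w, v, u used exactly once
affine: ✓ — z, x, w, v, u: no repeats, contraction unneeded
relevant: ✓ — none of z, x, w, v, u goes unused
unrestricted: ✓ — simply typable at T3 → T3; W, C, E all held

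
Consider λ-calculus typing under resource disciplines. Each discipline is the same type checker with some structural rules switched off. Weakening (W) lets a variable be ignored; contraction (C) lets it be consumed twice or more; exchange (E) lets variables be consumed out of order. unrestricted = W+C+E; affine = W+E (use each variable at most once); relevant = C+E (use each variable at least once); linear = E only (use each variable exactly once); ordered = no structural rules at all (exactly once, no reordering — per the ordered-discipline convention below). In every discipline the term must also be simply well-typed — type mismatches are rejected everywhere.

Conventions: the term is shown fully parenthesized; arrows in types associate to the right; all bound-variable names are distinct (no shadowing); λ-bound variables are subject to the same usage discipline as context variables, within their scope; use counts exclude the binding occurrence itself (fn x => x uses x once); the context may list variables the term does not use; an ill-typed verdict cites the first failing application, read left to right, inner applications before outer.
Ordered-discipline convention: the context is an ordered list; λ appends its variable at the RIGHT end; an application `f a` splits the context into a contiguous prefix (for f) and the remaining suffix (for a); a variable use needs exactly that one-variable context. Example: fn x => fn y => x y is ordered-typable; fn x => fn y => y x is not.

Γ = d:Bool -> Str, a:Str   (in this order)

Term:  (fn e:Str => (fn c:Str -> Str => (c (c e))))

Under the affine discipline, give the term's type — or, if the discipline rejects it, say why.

not well-typed under affine — needs contraction — c ×2
usage: d: 0; a: 0; e [bound]: 1; c [bound]: 2
use order (left to right): c, c, e
typing: well-typed — term : Str -> (Str -> Str) -> Str
per-discipline verdicts: ordered ✗ · linear ✗ · affine ✗ · relevant ✗ · unrestricted ✓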